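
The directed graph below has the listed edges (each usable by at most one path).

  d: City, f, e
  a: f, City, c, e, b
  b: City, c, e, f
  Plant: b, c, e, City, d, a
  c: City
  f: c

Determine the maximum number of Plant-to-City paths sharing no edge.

5

Assign every edge capacity 1; by Menger, the answer equals the max flow.
Path Plant→City (+1); total 1.
Path Plant→a→City (+1); total 2.
Path Plant→b→City (+1); total 3.
Path Plant→c→City (+1); total 4.
Path Plant→d→City (+1); total 5.
No residual Plant→City path; max flow = 5.
Certifying cut of size 5: {Plant→City, Plant→a, Plant→b, Plant→c, Plant→d}.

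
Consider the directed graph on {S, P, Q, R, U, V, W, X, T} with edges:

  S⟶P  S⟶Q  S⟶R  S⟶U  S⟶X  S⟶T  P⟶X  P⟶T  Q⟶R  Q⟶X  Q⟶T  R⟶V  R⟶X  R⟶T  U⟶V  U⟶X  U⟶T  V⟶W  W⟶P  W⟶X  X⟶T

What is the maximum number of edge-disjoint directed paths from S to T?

Assign every edge capacity 1; by Menger, the answer equals the max flow.
Path S→T (+1); total 1.
Path S→P→T (+1); total 2.
Path S→Q→T (+1); total 3.
Path S→R→T (+1); total 4.
Path S→U→T (+1); total 5.
Path S→X→T (+1); total 6.
No residual S→T path; max flow = 6.
Certifying cut of size 6: {S→P, S→Q, S→R, S→T, S→U, S→X}.

6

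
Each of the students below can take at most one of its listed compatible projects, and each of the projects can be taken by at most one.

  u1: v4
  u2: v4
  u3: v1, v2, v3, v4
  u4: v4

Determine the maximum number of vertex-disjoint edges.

Unit-capacity flow: source→left, listed edges, right→sink; max matching = max flow.
Augmenting path u1→v4 (+1); matched 1.
Augmenting path u3→v1 (+1); matched 2.
No augmenting path remains; maximum matching = 2.
König certificate: {u3, v4} is a vertex cover of size 2 (every listed pair touches it), so no matching can be larger.

2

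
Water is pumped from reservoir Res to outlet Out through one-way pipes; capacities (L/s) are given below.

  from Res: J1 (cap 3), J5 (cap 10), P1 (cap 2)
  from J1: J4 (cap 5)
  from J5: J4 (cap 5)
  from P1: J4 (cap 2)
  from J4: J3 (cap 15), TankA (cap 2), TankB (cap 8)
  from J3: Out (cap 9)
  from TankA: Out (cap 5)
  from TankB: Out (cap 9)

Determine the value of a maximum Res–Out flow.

10

Augment Res→J1→J4→J3→Out: bottleneck 3, flow now 3.
Augment Res→J5→J4→J3→Out: bottleneck 5, flow now 8.
Augment Res→P1→J4→J3→Out: bottleneck 1, flow now 9.
Augment Res→P1→J4→TankA→Out: bottleneck 1, flow now 10.
No augmenting path remains; maximum flow = 10.
In the residual graph, reachable from Res: {Res, J5}.
Min-cut edges: Res→J1 (3), Res→P1 (2), J5→J4 (5); capacity 3 + 2 + 5 = 10.
This cut is saturated, so no flow can exceed 10.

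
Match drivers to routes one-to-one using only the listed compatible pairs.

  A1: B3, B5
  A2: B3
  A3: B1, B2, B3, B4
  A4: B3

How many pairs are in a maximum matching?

Unit-capacity flow: source→left, listed edges, right→sink; max matching = max flow.
Augmenting path A1→B3 (+1); matched 1.
Augmenting path A3→B1 (+1); matched 2.
Augmenting path A2→B3→A1→B5 (+1); matched 3.
No augmenting path remains; maximum matching = 3.
König certificate: {A1, A3, B3} is a vertex cover of size 3 (every listed pair touches it), so no matching can be larger.

3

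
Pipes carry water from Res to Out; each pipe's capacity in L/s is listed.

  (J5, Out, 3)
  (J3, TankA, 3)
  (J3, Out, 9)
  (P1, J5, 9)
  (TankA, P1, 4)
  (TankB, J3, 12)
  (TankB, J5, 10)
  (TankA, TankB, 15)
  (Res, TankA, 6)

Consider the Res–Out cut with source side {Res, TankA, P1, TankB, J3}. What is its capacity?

28

Edges leaving {Res, TankA, P1, TankB, J3}: P1→J5 (9), TankB→J5 (10), J3→Out (9).
Cut capacity = 9 + 10 + 9 = 28.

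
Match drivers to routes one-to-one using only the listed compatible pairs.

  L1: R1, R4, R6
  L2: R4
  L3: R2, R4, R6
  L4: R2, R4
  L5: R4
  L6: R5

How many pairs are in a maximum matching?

5

Unit-capacity flow: source→left, listed edges, right→sink; max matching = max flow.
Augmenting path L1→R1 (+1); matched 1.
Augmenting path L2→R4 (+1); matched 2.
Augmenting path L3→R2 (+1); matched 3.
Augmenting path L6→R5 (+1); matched 4.
Augmenting path L4→R2→L3→R6 (+1); matched 5.
No augmenting path remains; maximum matching = 5.
König certificate: {L1, L3, L4, L6, R4} is a vertex cover of size 5 (every listed pair touches it), so no matching can be larger.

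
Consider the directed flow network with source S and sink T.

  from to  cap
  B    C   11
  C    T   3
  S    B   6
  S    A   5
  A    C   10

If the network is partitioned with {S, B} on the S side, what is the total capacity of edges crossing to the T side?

Edges leaving {S, B}: S→A (5), B→C (11).
Cut capacity = 5 + 11 = 16.

16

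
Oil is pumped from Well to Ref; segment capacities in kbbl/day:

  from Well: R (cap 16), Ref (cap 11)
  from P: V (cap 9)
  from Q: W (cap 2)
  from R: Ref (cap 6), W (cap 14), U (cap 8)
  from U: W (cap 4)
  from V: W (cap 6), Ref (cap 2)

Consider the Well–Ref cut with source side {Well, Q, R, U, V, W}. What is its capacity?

Edges leaving {Well, Q, R, U, V, W}: Well→Ref (11), R→Ref (6), V→Ref (2).
Cut capacity = 11 + 6 + 2 = 19.

19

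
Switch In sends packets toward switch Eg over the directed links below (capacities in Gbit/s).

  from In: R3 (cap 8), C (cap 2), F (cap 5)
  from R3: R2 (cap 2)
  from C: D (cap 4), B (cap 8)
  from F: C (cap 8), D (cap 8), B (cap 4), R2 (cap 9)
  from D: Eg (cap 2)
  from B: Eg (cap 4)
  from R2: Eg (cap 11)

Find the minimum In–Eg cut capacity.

9

Augment In→R3→R2→Eg: bottleneck 2, flow now 2.
Augment In→C→D→Eg: bottleneck 2, flow now 4.
Augment In→F→B→Eg: bottleneck 4, flow now 8.
Augment In→F→R2→Eg: bottleneck 1, flow now 9.
No augmenting path remains; maximum flow = 9.
By max-flow min-cut, the minimum cut capacity equals the max flow.
In the residual graph, reachable from In: {In, R3}.
Min-cut edges: In→C (2), In→F (5), R3→R2 (2); capacity 2 + 5 + 2 = 9.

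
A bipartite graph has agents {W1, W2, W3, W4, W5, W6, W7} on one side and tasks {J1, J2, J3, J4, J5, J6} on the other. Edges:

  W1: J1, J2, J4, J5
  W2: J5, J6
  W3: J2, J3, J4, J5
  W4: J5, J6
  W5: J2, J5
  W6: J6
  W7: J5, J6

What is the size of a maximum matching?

5

Unit-capacity flow: source→left, listed edges, right→sink; max matching = max flow.
Augmenting path W1→J1 (+1); matched 1.
Augmenting path W2→J5 (+1); matched 2.
Augmenting path W3→J2 (+1); matched 3.
Augmenting path W4→J6 (+1); matched 4.
Augmenting path W5→J2→W3→J3 (+1); matched 5.
No augmenting path remains; maximum matching = 5.
König certificate: {W1, W3, W5, J5, J6} is a vertex cover of size 5 (every listed pair touches it), so no matching can be larger.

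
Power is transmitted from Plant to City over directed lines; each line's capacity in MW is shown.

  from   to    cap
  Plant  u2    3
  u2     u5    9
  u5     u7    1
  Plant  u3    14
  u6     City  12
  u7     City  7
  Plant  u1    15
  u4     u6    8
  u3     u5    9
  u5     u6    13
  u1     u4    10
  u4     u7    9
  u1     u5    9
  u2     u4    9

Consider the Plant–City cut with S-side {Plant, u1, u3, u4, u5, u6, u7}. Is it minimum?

No — its capacity is 22, but the minimum cut has capacity 19.

Given cut capacity: 3 + 12 + 7 = 22.
Augment Plant→u1→u4→u6→City: bottleneck 8, flow now 8.
Augment Plant→u1→u4→u7→City: bottleneck 2, flow now 10.
Augment Plant→u1→u5→u6→City: bottleneck 4, flow now 14.
Augment Plant→u1→u5→u7→City: bottleneck 1, flow now 15.
Augment Plant→u2→u4→u7→City: bottleneck 3, flow now 18.
Augment Plant→u3→u5→u6→u4→u7→City: bottleneck 1, flow now 19. (uses reverse residual edge)
No augmenting path remains; maximum flow = 19.
In the residual graph, reachable from Plant: {Plant, u1, u2, u3, u4, u5, u6, u7}.
Min-cut edges: u6→City (12), u7→City (7); capacity 12 + 7 = 19.
Cut capacity 22 exceeds the max flow 19, so it is not minimum.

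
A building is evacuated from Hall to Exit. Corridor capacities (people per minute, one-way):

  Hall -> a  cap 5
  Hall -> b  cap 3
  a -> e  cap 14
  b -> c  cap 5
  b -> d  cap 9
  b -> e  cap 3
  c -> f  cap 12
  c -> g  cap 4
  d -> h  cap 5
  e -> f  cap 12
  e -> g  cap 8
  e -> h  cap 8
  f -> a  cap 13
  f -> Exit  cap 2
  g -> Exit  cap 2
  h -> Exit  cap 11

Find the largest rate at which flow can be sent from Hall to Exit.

8

Augment Hall→a→e→f→Exit: bottleneck 2, flow now 2.
Augment Hall→a→e→g→Exit: bottleneck 2, flow now 4.
Augment Hall→a→e→h→Exit: bottleneck 1, flow now 5.
Augment Hall→b→d→h→Exit: bottleneck 3, flow now 8.
No augmenting path remains; maximum flow = 8.
In the residual graph, reachable from Hall: {Hall}.
Min-cut edges: Hall→a (5), Hall→b (3); capacity 5 + 3 = 8.
This cut is saturated, so no flow can exceed 8.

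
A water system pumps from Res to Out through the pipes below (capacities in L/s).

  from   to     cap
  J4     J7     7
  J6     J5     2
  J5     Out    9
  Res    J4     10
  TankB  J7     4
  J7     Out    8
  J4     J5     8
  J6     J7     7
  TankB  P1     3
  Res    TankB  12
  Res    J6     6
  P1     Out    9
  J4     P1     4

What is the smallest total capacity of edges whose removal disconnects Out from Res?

Augment Res→J4→J7→Out: bottleneck 7, flow now 7.
Augment Res→J4→P1→Out: bottleneck 3, flow now 10.
Augment Res→TankB→J7→Out: bottleneck 1, flow now 11.
Augment Res→TankB→P1→Out: bottleneck 3, flow now 14.
Augment Res→J6→J5→Out: bottleneck 2, flow now 16.
Augment Res→TankB→J7→J4→P1→Out: bottleneck 1, flow now 17. (uses reverse residual edge)
Augment Res→TankB→J7→J4→J5→Out: bottleneck 2, flow now 19. (uses reverse residual edge)
Augment Res→J6→J7→J4→J5→Out: bottleneck 4, flow now 23. (uses reverse residual edge)
No augmenting path remains; maximum flow = 23.
By max-flow min-cut, the minimum cut capacity equals the max flow.
In the residual graph, reachable from Res: {Res, TankB}.
Min-cut edges: Res→J4 (10), Res→J6 (6), TankB→J7 (4), TankB→P1 (3); capacity 10 + 6 + 4 + 3 = 23.

23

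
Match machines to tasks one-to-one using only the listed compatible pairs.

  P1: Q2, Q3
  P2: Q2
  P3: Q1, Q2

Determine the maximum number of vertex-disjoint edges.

3

Unit-capacity flow: source→left, listed edges, right→sink; max matching = max flow.
Augmenting path P1→Q2 (+1); matched 1.
Augmenting path P3→Q1 (+1); matched 2.
Augmenting path P2→Q2→P1→Q3 (+1); matched 3.
No augmenting path remains; maximum matching = 3.
König certificate: {P1, P2, P3} is a vertex cover of size 3 (every listed pair touches it), so no matching can be larger.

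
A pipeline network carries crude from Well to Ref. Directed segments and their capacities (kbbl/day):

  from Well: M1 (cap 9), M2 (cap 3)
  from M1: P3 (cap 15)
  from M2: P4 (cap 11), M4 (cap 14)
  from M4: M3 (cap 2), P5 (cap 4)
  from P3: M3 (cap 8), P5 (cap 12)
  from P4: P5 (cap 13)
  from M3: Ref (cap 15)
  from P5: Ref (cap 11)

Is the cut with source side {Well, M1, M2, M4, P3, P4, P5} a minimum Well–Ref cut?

No — its capacity is 21, but the minimum cut has capacity 12.

Given cut capacity: 2 + 8 + 11 = 21.
Augment Well→M1→P3→M3→Ref: bottleneck 8, flow now 8.
Augment Well→M1→P3→P5→Ref: bottleneck 1, flow now 9.
Augment Well→M2→M4→M3→Ref: bottleneck 2, flow now 11.
Augment Well→M2→M4→P5→Ref: bottleneck 1, flow now 12.
No augmenting path remains; maximum flow = 12.
In the residual graph, reachable from Well: {Well}.
Min-cut edges: Well→M1 (9), Well→M2 (3); capacity 9 + 3 = 12.
Cut capacity 21 exceeds the max flow 12, so it is not minimum.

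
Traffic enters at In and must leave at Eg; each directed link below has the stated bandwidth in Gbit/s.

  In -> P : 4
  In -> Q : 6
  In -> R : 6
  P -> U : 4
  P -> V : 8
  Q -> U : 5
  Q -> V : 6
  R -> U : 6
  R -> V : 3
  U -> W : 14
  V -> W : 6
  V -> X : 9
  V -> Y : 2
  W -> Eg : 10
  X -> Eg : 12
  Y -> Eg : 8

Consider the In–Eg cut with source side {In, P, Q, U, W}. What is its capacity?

Edges leaving {In, P, Q, U, W}: In→R (6), P→V (8), Q→V (6), W→Eg (10).
Cut capacity = 6 + 8 + 6 + 10 = 30.

30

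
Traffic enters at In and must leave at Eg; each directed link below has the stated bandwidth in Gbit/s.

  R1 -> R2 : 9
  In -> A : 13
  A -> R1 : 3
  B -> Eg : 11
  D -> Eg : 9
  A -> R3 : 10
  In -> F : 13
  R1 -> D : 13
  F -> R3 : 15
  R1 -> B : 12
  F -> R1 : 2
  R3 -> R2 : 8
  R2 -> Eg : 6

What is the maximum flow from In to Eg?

11

Augment In→A→R1→R2→Eg: bottleneck 3, flow now 3.
Augment In→A→R3→R2→Eg: bottleneck 3, flow now 6.
Augment In→F→R1→D→Eg: bottleneck 2, flow now 8.
Augment In→A→R3→R2→R1→D→Eg: bottleneck 3, flow now 11. (uses reverse residual edge)
No augmenting path remains; maximum flow = 11.
In the residual graph, reachable from In: {In, A, F, R3, R2}.
Min-cut edges: A→R1 (3), F→R1 (2), R2→Eg (6); capacity 3 + 2 + 6 = 11.
This cut is saturated, so no flow can exceed 11.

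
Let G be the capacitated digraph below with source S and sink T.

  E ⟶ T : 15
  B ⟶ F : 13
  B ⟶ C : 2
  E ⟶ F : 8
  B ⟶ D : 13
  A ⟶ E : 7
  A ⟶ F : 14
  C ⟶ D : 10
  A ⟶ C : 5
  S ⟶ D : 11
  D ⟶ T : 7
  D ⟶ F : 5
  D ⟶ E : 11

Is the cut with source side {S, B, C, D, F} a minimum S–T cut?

No — its capacity is 18, but the minimum cut has capacity 11.

Given cut capacity: 11 + 7 = 18.
Augment S→D→T: bottleneck 7, flow now 7.
Augment S→D→E→T: bottleneck 4, flow now 11.
No augmenting path remains; maximum flow = 11.
In the residual graph, reachable from S: {S}.
Min-cut edges: S→D (11); capacity 11 = 11.
Cut capacity 18 exceeds the max flow 11, so it is not minimum.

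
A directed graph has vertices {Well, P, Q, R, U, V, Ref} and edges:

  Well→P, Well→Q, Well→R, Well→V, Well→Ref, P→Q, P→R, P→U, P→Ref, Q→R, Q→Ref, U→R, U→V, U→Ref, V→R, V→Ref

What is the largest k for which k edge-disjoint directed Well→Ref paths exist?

Assign every edge capacity 1; by Menger, the answer equals the max flow.
Path Well→Ref (+1); total 1.
Path Well→P→Ref (+1); total 2.
Path Well→Q→Ref (+1); total 3.
Path Well→V→Ref (+1); total 4.
No residual Well→Ref path; max flow = 4.
Certifying cut of size 4: {Well→P, Well→Q, Well→Ref, Well→V}.

4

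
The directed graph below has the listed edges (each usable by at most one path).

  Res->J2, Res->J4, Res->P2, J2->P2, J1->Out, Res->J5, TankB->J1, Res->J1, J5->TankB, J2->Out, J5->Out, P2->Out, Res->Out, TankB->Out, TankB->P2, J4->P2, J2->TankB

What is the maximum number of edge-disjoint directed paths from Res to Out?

5

Assign every edge capacity 1; by Menger, the answer equals the max flow.
Path Res→Out (+1); total 1.
Path Res→J2→Out (+1); total 2.
Path Res→P2→Out (+1); total 3.
Path Res→J5→Out (+1); total 4.
Path Res→J1→Out (+1); total 5.
No residual Res→Out path; max flow = 5.
Certifying cut of size 5: {P2→Out, Res→J1, Res→J2, Res→J5, Res→Out}.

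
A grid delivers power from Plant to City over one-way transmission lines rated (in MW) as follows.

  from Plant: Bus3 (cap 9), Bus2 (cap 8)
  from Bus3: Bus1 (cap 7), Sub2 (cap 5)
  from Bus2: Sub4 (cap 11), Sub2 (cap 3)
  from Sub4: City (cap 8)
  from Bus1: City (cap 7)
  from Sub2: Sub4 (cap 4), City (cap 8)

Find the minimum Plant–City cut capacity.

Augment Plant→Bus3→Bus1→City: bottleneck 7, flow now 7.
Augment Plant→Bus3→Sub2→City: bottleneck 2, flow now 9.
Augment Plant→Bus2→Sub4→City: bottleneck 8, flow now 17.
No augmenting path remains; maximum flow = 17.
By max-flow min-cut, the minimum cut capacity equals the max flow.
In the residual graph, reachable from Plant: {Plant}.
Min-cut edges: Plant→Bus3 (9), Plant→Bus2 (8); capacity 9 + 8 = 17.

17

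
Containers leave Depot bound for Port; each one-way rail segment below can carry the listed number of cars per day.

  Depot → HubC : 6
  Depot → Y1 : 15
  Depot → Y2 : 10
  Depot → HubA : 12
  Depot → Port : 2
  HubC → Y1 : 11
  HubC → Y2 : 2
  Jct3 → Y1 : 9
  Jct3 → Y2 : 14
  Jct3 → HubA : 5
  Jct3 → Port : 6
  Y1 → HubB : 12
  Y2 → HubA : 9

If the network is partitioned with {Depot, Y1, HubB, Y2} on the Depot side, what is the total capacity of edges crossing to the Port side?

Edges leaving {Depot, Y1, HubB, Y2}: Depot→HubC (6), Depot→HubA (12), Depot→Port (2), Y2→HubA (9).
Cut capacity = 6 + 12 + 2 + 9 = 29.

29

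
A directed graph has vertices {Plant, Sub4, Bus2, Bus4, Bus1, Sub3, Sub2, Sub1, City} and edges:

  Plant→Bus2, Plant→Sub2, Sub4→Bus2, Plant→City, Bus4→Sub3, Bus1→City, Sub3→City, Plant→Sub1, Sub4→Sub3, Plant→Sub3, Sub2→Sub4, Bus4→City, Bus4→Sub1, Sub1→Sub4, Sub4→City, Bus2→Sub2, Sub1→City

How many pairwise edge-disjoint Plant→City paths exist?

4

Assign every edge capacity 1; by Menger, the answer equals the max flow.
Path Plant→City (+1); total 1.
Path Plant→Sub3→City (+1); total 2.
Path Plant→Sub1→City (+1); total 3.
Path Plant→Sub2→Sub4→City (+1); total 4.
No residual Plant→City path; max flow = 4.
Certifying cut of size 4: {Plant→City, Plant→Sub1, Plant→Sub3, Sub2→Sub4}.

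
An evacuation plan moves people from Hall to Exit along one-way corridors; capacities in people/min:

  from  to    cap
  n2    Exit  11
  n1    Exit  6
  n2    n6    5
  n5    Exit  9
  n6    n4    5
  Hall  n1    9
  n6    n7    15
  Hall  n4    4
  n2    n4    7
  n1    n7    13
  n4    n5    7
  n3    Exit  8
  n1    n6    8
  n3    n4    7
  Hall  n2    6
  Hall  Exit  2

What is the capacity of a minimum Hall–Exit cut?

Augment Hall→Exit: bottleneck 2, flow now 2.
Augment Hall→n1→Exit: bottleneck 6, flow now 8.
Augment Hall→n2→Exit: bottleneck 6, flow now 14.
Augment Hall→n4→n5→Exit: bottleneck 4, flow now 18.
Augment Hall→n1→n6→n4→n5→Exit: bottleneck 3, flow now 21.
No augmenting path remains; maximum flow = 21.
By max-flow min-cut, the minimum cut capacity equals the max flow.
In the residual graph, reachable from Hall: {Hall}.
Min-cut edges: Hall→n1 (9), Hall→n2 (6), Hall→n4 (4), Hall→Exit (2); capacity 9 + 6 + 4 + 2 = 21.

21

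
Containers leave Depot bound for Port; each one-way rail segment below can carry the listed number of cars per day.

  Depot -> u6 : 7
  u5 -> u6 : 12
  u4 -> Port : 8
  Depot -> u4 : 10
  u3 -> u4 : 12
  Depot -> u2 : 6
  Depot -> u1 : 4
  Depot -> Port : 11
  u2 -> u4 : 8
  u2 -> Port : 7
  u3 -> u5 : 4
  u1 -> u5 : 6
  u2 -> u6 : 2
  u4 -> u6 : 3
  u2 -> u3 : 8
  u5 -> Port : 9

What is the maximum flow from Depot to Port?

29

Augment Depot→Port: bottleneck 11, flow now 11.
Augment Depot→u2→Port: bottleneck 6, flow now 17.
Augment Depot→u4→Port: bottleneck 8, flow now 25.
Augment Depot→u1→u5→Port: bottleneck 4, flow now 29.
No augmenting path remains; maximum flow = 29.
In the residual graph, reachable from Depot: {Depot, u4, u6}.
Min-cut edges: Depot→u1 (4), Depot→u2 (6), Depot→Port (11), u4→Port (8); capacity 4 + 6 + 11 + 8 = 29.
This cut is saturated, so no flow can exceed 29.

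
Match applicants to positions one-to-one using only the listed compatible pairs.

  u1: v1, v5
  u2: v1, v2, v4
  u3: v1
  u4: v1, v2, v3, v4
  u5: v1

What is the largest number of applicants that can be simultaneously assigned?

Unit-capacity flow: source→left, listed edges, right→sink; max matching = max flow.
Augmenting path u1→v1 (+1); matched 1.
Augmenting path u2→v2 (+1); matched 2.
Augmenting path u4→v3 (+1); matched 3.
Augmenting path u3→v1→u1→v5 (+1); matched 4.
No augmenting path remains; maximum matching = 4.
König certificate: {u1, u2, u4, v1} is a vertex cover of size 4 (every listed pair touches it), so no matching can be larger.

4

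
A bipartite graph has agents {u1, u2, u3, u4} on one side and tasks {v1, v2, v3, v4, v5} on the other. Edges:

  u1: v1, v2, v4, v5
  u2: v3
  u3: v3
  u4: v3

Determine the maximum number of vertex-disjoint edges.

Unit-capacity flow: source→left, listed edges, right→sink; max matching = max flow.
Augmenting path u1→v1 (+1); matched 1.
Augmenting path u2→v3 (+1); matched 2.
No augmenting path remains; maximum matching = 2.
König certificate: {u1, v3} is a vertex cover of size 2 (every listed pair touches it), so no matching can be larger.

2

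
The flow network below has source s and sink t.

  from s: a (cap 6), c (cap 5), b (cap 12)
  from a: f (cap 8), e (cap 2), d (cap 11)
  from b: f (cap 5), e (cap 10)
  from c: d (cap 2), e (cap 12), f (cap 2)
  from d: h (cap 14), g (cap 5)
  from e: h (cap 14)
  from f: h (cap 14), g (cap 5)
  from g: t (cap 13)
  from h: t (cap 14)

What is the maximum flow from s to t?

Augment s→a→d→g→t: bottleneck 5, flow now 5.
Augment s→a→d→h→t: bottleneck 1, flow now 6.
Augment s→b→e→h→t: bottleneck 10, flow now 16.
Augment s→b→f→g→t: bottleneck 2, flow now 18.
Augment s→c→d→h→t: bottleneck 2, flow now 20.
Augment s→c→e→h→t: bottleneck 1, flow now 21.
Augment s→c→f→g→t: bottleneck 2, flow now 23.
No augmenting path remains; maximum flow = 23.
In the residual graph, reachable from s: {s}.
Min-cut edges: s→a (6), s→b (12), s→c (5); capacity 6 + 12 + 5 = 23.
This cut is saturated, so no flow can exceed 23.

23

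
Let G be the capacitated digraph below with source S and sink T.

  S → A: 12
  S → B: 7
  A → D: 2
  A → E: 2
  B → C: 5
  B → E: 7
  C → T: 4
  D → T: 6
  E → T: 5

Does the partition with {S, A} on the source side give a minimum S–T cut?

Yes — it is a minimum cut (capacity 11).

Given cut capacity: 7 + 2 + 2 = 11.
Augment S→A→D→T: bottleneck 2, flow now 2.
Augment S→A→E→T: bottleneck 2, flow now 4.
Augment S→B→C→T: bottleneck 4, flow now 8.
Augment S→B→E→T: bottleneck 3, flow now 11.
No augmenting path remains; maximum flow = 11.
Cut capacity 11 equals the max flow, so it is a minimum cut.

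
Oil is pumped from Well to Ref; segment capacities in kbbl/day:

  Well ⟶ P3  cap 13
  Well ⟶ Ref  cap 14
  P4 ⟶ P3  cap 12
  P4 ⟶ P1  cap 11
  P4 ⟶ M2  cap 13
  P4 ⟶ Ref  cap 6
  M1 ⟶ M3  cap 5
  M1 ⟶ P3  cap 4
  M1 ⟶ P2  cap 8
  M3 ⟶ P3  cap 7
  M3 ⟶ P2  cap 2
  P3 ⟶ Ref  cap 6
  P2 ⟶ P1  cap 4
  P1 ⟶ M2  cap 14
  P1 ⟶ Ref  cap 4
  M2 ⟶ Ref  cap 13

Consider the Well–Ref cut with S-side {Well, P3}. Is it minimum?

Given cut capacity: 14 + 6 = 20.
Augment Well→Ref: bottleneck 14, flow now 14.
Augment Well→P3→Ref: bottleneck 6, flow now 20.
No augmenting path remains; maximum flow = 20.
Cut capacity 20 equals the max flow, so it is a minimum cut.

Yes — it is a minimum cut (capacity 20).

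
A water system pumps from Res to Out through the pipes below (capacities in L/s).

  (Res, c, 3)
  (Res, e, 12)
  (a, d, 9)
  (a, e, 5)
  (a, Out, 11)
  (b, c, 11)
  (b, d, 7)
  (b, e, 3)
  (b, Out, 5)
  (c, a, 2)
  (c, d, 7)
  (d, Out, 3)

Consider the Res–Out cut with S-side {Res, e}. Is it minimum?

Yes — it is a minimum cut (capacity 3).

Given cut capacity: 3 = 3.
Augment Res→c→a→Out: bottleneck 2, flow now 2.
Augment Res→c→d→Out: bottleneck 1, flow now 3.
No augmenting path remains; maximum flow = 3.
Cut capacity 3 equals the max flow, so it is a minimum cut.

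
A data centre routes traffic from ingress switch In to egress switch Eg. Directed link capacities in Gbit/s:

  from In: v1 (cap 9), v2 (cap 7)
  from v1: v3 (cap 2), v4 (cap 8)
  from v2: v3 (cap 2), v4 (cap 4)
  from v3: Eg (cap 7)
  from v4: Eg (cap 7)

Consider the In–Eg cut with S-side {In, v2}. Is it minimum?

No — its capacity is 15, but the minimum cut has capacity 11.

Given cut capacity: 9 + 2 + 4 = 15.
Augment In→v1→v3→Eg: bottleneck 2, flow now 2.
Augment In→v1→v4→Eg: bottleneck 7, flow now 9.
Augment In→v2→v3→Eg: bottleneck 2, flow now 11.
No augmenting path remains; maximum flow = 11.
In the residual graph, reachable from In: {In, v1, v2, v4}.
Min-cut edges: v1→v3 (2), v2→v3 (2), v4→Eg (7); capacity 2 + 2 + 7 = 11.
Cut capacity 15 exceeds the max flow 11, so it is not minimum.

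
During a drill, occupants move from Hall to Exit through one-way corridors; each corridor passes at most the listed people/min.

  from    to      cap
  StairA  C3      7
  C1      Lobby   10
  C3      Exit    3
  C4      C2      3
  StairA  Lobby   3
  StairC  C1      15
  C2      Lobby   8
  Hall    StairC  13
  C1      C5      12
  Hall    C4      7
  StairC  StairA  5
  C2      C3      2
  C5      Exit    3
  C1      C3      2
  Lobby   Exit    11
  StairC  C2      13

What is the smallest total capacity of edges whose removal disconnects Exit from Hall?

16

Augment Hall→StairC→StairA→C3→Exit: bottleneck 3, flow now 3.
Augment Hall→StairC→StairA→Lobby→Exit: bottleneck 2, flow now 5.
Augment Hall→StairC→C2→Lobby→Exit: bottleneck 8, flow now 13.
Augment Hall→C4→C2→StairC→C1→Lobby→Exit: bottleneck 1, flow now 14. (uses reverse residual edge)
Augment Hall→C4→C2→StairC→C1→C5→Exit: bottleneck 2, flow now 16. (uses reverse residual edge)
No augmenting path remains; maximum flow = 16.
By max-flow min-cut, the minimum cut capacity equals the max flow.
In the residual graph, reachable from Hall: {Hall, C4}.
Min-cut edges: Hall→StairC (13), C4→C2 (3); capacity 13 + 3 = 16.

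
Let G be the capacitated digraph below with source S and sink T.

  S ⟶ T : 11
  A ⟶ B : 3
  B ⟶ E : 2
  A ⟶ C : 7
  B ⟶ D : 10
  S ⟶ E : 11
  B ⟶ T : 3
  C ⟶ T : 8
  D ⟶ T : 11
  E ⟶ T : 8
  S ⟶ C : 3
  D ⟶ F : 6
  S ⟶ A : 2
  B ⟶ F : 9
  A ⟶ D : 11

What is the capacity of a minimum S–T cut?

24

Augment S→T: bottleneck 11, flow now 11.
Augment S→C→T: bottleneck 3, flow now 14.
Augment S→E→T: bottleneck 8, flow now 22.
Augment S→A→B→T: bottleneck 2, flow now 24.
No augmenting path remains; maximum flow = 24.
By max-flow min-cut, the minimum cut capacity equals the max flow.
In the residual graph, reachable from S: {S, E}.
Min-cut edges: S→A (2), S→C (3), S→T (11), E→T (8); capacity 2 + 3 + 11 + 8 = 24.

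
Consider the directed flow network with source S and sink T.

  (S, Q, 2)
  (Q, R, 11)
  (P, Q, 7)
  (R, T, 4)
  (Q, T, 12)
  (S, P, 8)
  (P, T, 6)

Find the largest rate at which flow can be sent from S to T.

10

Augment S→P→T: bottleneck 6, flow now 6.
Augment S→Q→T: bottleneck 2, flow now 8.
Augment S→P→Q→T: bottleneck 2, flow now 10.
No augmenting path remains; maximum flow = 10.
In the residual graph, reachable from S: {S}.
Min-cut edges: S→P (8), S→Q (2); capacity 8 + 2 = 10.
This cut is saturated, so no flow can exceed 10.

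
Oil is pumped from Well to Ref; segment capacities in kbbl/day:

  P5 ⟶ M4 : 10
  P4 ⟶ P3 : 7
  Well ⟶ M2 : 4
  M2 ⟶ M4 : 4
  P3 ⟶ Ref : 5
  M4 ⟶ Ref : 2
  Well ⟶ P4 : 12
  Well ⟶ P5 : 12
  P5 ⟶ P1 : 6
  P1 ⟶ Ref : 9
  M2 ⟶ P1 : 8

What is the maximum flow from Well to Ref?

Augment Well→P5→P1→Ref: bottleneck 6, flow now 6.
Augment Well→P5→M4→Ref: bottleneck 2, flow now 8.
Augment Well→M2→P1→Ref: bottleneck 3, flow now 11.
Augment Well→P4→P3→Ref: bottleneck 5, flow now 16.
No augmenting path remains; maximum flow = 16.
In the residual graph, reachable from Well: {Well, P5, M2, P4, P1, M4, P3}.
Min-cut edges: P1→Ref (9), M4→Ref (2), P3→Ref (5); capacity 9 + 2 + 5 = 16.
This cut is saturated, so no flow can exceed 16.

16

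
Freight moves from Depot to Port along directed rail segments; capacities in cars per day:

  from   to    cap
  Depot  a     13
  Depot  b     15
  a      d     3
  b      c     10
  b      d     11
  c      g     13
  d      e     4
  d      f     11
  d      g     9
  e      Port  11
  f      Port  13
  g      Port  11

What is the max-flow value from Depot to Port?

18

Augment Depot→a→d→e→Port: bottleneck 3, flow now 3.
Augment Depot→b→c→g→Port: bottleneck 10, flow now 13.
Augment Depot→b→d→e→Port: bottleneck 1, flow now 14.
Augment Depot→b→d→f→Port: bottleneck 4, flow now 18.
No augmenting path remains; maximum flow = 18.
In the residual graph, reachable from Depot: {Depot, a}.
Min-cut edges: Depot→b (15), a→d (3); capacity 15 + 3 = 18.
This cut is saturated, so no flow can exceed 18.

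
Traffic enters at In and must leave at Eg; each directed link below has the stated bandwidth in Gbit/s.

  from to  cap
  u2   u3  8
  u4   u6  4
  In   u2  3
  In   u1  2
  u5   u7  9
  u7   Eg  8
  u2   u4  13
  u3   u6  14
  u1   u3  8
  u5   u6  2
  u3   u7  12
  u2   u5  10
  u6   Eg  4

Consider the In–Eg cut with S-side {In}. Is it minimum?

Yes — it is a minimum cut (capacity 5).

Given cut capacity: 2 + 3 = 5.
Augment In→u1→u3→u6→Eg: bottleneck 2, flow now 2.
Augment In→u2→u3→u6→Eg: bottleneck 2, flow now 4.
Augment In→u2→u3→u7→Eg: bottleneck 1, flow now 5.
No augmenting path remains; maximum flow = 5.
Cut capacity 5 equals the max flow, so it is a minimum cut.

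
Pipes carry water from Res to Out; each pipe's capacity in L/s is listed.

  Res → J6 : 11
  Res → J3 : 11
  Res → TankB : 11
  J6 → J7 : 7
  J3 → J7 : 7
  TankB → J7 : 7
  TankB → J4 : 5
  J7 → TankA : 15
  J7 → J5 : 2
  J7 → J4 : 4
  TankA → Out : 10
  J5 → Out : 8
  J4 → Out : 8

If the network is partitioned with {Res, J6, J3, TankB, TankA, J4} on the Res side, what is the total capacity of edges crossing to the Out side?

39

Edges leaving {Res, J6, J3, TankB, TankA, J4}: J6→J7 (7), J3→J7 (7), TankB→J7 (7), TankA→Out (10), J4→Out (8).
Cut capacity = 7 + 7 + 7 + 10 + 8 = 39.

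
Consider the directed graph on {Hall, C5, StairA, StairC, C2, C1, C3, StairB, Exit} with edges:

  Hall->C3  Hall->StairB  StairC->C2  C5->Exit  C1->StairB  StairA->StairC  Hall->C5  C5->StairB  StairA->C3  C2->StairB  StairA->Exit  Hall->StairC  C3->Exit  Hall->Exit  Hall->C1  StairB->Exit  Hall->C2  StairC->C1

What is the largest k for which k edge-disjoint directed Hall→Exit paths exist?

Assign every edge capacity 1; by Menger, the answer equals the max flow.
Path Hall→Exit (+1); total 1.
Path Hall→C5→Exit (+1); total 2.
Path Hall→C3→Exit (+1); total 3.
Path Hall→StairB→Exit (+1); total 4.
No residual Hall→Exit path; max flow = 4.
Certifying cut of size 4: {Hall→C3, Hall→C5, Hall→Exit, StairB→Exit}.

4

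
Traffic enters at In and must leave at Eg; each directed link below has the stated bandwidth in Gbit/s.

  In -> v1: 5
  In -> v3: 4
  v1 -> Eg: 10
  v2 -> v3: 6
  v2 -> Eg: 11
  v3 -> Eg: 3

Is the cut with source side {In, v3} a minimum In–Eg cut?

Yes — it is a minimum cut (capacity 8).

Given cut capacity: 5 + 3 = 8.
Augment In→v1→Eg: bottleneck 5, flow now 5.
Augment In→v3→Eg: bottleneck 3, flow now 8.
No augmenting path remains; maximum flow = 8.
Cut capacity 8 equals the max flow, so it is a minimum cut.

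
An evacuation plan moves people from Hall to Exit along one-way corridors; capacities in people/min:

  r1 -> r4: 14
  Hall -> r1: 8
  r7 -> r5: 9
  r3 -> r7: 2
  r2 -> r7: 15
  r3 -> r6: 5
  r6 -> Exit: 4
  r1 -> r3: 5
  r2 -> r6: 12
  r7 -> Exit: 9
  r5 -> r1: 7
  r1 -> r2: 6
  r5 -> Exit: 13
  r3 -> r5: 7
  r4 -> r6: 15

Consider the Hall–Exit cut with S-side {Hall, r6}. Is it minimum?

Given cut capacity: 8 + 4 = 12.
Augment Hall→r1→r2→r6→Exit: bottleneck 4, flow now 4.
Augment Hall→r1→r2→r7→Exit: bottleneck 2, flow now 6.
Augment Hall→r1→r3→r5→Exit: bottleneck 2, flow now 8.
No augmenting path remains; maximum flow = 8.
In the residual graph, reachable from Hall: {Hall}.
Min-cut edges: Hall→r1 (8); capacity 8 = 8.
Cut capacity 12 exceeds the max flow 8, so it is not minimum.

No — its capacity is 12, but the minimum cut has capacity 8.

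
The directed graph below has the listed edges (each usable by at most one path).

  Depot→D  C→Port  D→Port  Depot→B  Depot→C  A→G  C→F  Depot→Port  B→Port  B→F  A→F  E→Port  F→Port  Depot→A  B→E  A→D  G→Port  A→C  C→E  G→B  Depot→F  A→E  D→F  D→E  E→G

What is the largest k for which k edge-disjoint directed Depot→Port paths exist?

6

Assign every edge capacity 1; by Menger, the answer equals the max flow.
Path Depot→Port (+1); total 1.
Path Depot→B→Port (+1); total 2.
Path Depot→C→Port (+1); total 3.
Path Depot→D→Port (+1); total 4.
Path Depot→F→Port (+1); total 5.
Path Depot→A→E→Port (+1); total 6.
No residual Depot→Port path; max flow = 6.
Certifying cut of size 6: {Depot→A, Depot→B, Depot→C, Depot→D, Depot→F, Depot→Port}.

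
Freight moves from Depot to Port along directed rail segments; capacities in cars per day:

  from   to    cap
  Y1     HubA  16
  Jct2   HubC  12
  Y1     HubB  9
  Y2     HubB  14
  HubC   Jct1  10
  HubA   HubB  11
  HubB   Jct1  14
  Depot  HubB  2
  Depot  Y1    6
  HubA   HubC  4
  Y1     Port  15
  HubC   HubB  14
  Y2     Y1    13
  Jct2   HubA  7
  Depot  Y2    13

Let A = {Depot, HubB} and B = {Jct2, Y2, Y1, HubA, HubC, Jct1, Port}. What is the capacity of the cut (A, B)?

Edges leaving {Depot, HubB}: Depot→Y2 (13), Depot→Y1 (6), HubB→Jct1 (14).
Cut capacity = 13 + 6 + 14 = 33.

33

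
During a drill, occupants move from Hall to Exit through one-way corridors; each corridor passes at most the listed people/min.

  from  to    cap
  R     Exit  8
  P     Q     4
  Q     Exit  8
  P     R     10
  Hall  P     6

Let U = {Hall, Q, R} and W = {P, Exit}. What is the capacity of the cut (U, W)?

22

Edges leaving {Hall, Q, R}: Hall→P (6), Q→Exit (8), R→Exit (8).
Cut capacity = 6 + 8 + 8 = 22.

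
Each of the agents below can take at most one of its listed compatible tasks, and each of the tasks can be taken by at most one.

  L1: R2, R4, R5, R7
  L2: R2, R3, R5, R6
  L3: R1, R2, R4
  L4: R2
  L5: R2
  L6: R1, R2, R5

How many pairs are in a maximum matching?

Unit-capacity flow: source→left, listed edges, right→sink; max matching = max flow.
Augmenting path L1→R2 (+1); matched 1.
Augmenting path L2→R3 (+1); matched 2.
Augmenting path L3→R1 (+1); matched 3.
Augmenting path L6→R5 (+1); matched 4.
Augmenting path L4→R2→L1→R4 (+1); matched 5.
No augmenting path remains; maximum matching = 5.
König certificate: {L1, L2, L3, L6, R2} is a vertex cover of size 5 (every listed pair touches it), so no matching can be larger.

5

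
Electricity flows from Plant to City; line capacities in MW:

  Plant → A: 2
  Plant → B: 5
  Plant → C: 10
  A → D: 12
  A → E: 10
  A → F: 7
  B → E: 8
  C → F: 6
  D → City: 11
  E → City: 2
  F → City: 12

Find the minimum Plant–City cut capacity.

10

Augment Plant→A→D→City: bottleneck 2, flow now 2.
Augment Plant→B→E→City: bottleneck 2, flow now 4.
Augment Plant→C→F→City: bottleneck 6, flow now 10.
No augmenting path remains; maximum flow = 10.
By max-flow min-cut, the minimum cut capacity equals the max flow.
In the residual graph, reachable from Plant: {Plant, B, C, E}.
Min-cut edges: Plant→A (2), C→F (6), E→City (2); capacity 2 + 6 + 2 = 10.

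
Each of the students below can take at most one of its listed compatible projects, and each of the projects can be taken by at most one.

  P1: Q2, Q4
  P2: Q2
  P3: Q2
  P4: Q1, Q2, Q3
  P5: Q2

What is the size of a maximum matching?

3

Unit-capacity flow: source→left, listed edges, right→sink; max matching = max flow.
Augmenting path P1→Q2 (+1); matched 1.
Augmenting path P4→Q1 (+1); matched 2.
Augmenting path P2→Q2→P1→Q4 (+1); matched 3.
No augmenting path remains; maximum matching = 3.
König certificate: {P1, P4, Q2} is a vertex cover of size 3 (every listed pair touches it), so no matching can be larger.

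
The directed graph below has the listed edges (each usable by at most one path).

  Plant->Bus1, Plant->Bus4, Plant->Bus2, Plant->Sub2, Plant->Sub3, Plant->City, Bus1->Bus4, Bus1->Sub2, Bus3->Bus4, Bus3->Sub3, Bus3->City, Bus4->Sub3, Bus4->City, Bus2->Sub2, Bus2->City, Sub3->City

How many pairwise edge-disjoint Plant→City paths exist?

Assign every edge capacity 1; by Menger, the answer equals the max flow.
Path Plant→City (+1); total 1.
Path Plant→Bus4→City (+1); total 2.
Path Plant→Bus2→City (+1); total 3.
Path Plant→Sub3→City (+1); total 4.
No residual Plant→City path; max flow = 4.
Certifying cut of size 4: {Bus4→City, Plant→Bus2, Plant→City, Sub3→City}.

4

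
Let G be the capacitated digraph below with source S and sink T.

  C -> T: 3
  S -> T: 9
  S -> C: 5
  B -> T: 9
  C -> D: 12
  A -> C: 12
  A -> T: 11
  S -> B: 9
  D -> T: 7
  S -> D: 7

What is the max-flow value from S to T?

Augment S→T: bottleneck 9, flow now 9.
Augment S→B→T: bottleneck 9, flow now 18.
Augment S→C→T: bottleneck 3, flow now 21.
Augment S→D→T: bottleneck 7, flow now 28.
No augmenting path remains; maximum flow = 28.
In the residual graph, reachable from S: {S, C, D}.
Min-cut edges: S→B (9), S→T (9), C→T (3), D→T (7); capacity 9 + 9 + 3 + 7 = 28.
This cut is saturated, so no flow can exceed 28.

28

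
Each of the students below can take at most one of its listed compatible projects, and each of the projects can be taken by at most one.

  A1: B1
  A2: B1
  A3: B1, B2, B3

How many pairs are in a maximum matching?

2

Unit-capacity flow: source→left, listed edges, right→sink; max matching = max flow.
Augmenting path A1→B1 (+1); matched 1.
Augmenting path A3→B2 (+1); matched 2.
No augmenting path remains; maximum matching = 2.
König certificate: {A3, B1} is a vertex cover of size 2 (every listed pair touches it), so no matching can be larger.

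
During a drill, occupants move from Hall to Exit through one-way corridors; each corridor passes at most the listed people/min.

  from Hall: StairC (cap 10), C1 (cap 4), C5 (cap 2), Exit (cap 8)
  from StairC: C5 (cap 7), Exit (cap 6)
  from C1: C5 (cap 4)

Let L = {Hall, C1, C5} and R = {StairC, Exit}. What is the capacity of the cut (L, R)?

Edges leaving {Hall, C1, C5}: Hall→StairC (10), Hall→Exit (8).
Cut capacity = 10 + 8 = 18.

18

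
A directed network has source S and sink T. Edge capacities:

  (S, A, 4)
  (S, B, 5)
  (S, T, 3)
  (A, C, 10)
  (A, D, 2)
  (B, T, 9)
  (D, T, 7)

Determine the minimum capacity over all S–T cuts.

Augment S→T: bottleneck 3, flow now 3.
Augment S→B→T: bottleneck 5, flow now 8.
Augment S→A→D→T: bottleneck 2, flow now 10.
No augmenting path remains; maximum flow = 10.
By max-flow min-cut, the minimum cut capacity equals the max flow.
In the residual graph, reachable from S: {S, A, C}.
Min-cut edges: S→B (5), S→T (3), A→D (2); capacity 5 + 3 + 2 = 10.

10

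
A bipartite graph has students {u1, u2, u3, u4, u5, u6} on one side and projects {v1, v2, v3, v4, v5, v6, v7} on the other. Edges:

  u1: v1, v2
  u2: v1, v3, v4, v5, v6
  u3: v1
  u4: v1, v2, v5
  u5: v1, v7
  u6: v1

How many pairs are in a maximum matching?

5

Unit-capacity flow: source→left, listed edges, right→sink; max matching = max flow.
Augmenting path u1→v1 (+1); matched 1.
Augmenting path u2→v3 (+1); matched 2.
Augmenting path u4→v2 (+1); matched 3.
Augmenting path u5→v7 (+1); matched 4.
Augmenting path u3→v1→u1→v2→u4→v5 (+1); matched 5.
No augmenting path remains; maximum matching = 5.
König certificate: {u1, u2, u4, u5, v1} is a vertex cover of size 5 (every listed pair touches it), so no matching can be larger.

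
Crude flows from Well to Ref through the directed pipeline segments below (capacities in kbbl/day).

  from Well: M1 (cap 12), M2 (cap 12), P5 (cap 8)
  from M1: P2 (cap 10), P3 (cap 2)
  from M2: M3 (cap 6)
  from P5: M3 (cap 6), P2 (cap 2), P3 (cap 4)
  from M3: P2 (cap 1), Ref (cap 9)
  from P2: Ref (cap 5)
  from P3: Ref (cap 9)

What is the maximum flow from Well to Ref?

Augment Well→M1→P2→Ref: bottleneck 5, flow now 5.
Augment Well→M1→P3→Ref: bottleneck 2, flow now 7.
Augment Well→M2→M3→Ref: bottleneck 6, flow now 13.
Augment Well→P5→M3→Ref: bottleneck 3, flow now 16.
Augment Well→P5→P3→Ref: bottleneck 4, flow now 20.
No augmenting path remains; maximum flow = 20.
In the residual graph, reachable from Well: {Well, M1, M2, P5, M3, P2}.
Min-cut edges: M1→P3 (2), P5→P3 (4), M3→Ref (9), P2→Ref (5); capacity 2 + 4 + 9 + 5 = 20.
This cut is saturated, so no flow can exceed 20.

20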